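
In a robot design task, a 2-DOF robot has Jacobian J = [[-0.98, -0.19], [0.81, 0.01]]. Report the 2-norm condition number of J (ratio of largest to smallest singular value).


JJ^T eigenvalues: trace(JJ^T) = 1.6527, det(JJ^T) = det(J)^2 = 0.02076481
s_max^2 = (1.6527 + sqrt(2.64835805))/2 = 1.64003883
s_min^2 = (1.6527 - sqrt(2.64835805))/2 = 0.01266117
kappa = s_max/s_min = sqrt(1.64003883/0.01266117) = 11.3813

11.3813


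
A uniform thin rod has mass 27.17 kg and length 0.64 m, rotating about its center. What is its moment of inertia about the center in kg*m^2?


I = (1/12)*m*L^2 = (1/12)*27.17*0.64^2 = 0.9274

0.9274 kg*m^2


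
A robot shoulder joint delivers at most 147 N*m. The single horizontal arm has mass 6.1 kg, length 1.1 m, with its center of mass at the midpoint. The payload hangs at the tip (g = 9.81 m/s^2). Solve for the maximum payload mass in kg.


tau_arm = m_arm*g*(L/2) = 6.1*9.81*1.1/2 = 32.9126 N*m
tau_payload = tau_max - tau_arm = 147 - 32.9126 = 114.0874
m_payload = tau_payload / (g*L) = 114.0874 / (9.81*1.1) = 10.5725

10.5725 kg


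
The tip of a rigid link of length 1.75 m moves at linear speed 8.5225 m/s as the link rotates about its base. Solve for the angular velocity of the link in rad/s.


omega = v / L = 8.5225 / 1.75 = 4.8700

4.8700 rad/s


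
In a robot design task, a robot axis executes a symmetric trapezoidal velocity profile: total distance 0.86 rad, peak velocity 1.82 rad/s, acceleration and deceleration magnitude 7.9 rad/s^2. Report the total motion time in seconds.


t_acc = v/a = 1.82/7.9 = 0.230380 s
d_acc = v^2/(2a) = 0.209646 rad (each ramp)
d_cruise = 0.86 - 2*0.209646 = 0.440708 rad
t_cruise = 0.440708/1.82 = 0.242147 s
t_total = 2*0.230380 + 0.242147 = 0.7029

0.7029 s


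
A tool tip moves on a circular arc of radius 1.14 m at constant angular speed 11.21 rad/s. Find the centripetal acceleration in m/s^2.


a_c = omega^2 * r = 11.21^2 * 1.14 = 143.2571

143.2571 m/s^2


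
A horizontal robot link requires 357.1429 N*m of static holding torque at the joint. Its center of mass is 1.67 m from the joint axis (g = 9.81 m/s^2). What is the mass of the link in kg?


m = tau / (g*L) = 357.1429 / (9.81 * 1.67) = 21.8000

21.8000 kg


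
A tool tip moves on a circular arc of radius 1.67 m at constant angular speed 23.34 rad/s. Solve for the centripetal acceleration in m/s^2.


a_c = omega^2 * r = 23.34^2 * 1.67 = 909.7419

909.7419 m/s^2


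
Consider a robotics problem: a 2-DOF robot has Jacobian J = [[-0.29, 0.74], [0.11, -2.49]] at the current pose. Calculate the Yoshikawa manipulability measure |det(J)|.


det(J) = -0.29*-2.49 - (0.74)*(0.11) = 0.6407
|det(J)| = 0.6407

0.6407


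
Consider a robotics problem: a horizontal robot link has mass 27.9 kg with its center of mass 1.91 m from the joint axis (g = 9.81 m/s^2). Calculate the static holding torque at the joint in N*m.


tau = m*g*L = 27.9 * 9.81 * 1.91 = 522.7651

522.7651 N*m


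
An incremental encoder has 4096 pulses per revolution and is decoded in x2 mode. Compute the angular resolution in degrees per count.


resolution = 360 / (PPR * 2) = 360 / 8192 = 0.0439

0.0439 degrees


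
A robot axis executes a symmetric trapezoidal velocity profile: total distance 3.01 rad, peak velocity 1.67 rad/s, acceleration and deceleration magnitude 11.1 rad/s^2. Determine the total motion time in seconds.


t_acc = v/a = 1.67/11.1 = 0.150450 s
d_acc = v^2/(2a) = 0.125626 rad (each ramp)
d_cruise = 3.01 - 2*0.125626 = 2.758748 rad
t_cruise = 2.758748/1.67 = 1.651945 s
t_total = 2*0.150450 + 1.651945 = 1.9528

1.9528 s


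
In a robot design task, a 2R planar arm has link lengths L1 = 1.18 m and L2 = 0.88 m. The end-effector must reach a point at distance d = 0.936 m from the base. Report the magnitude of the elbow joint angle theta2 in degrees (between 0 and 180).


cos(th2) = (d^2 - L1^2 - L2^2)/(2*L1*L2) = (0.936^2 - 1.18^2 - 0.88^2)/(2*1.18*0.88) = -0.62148690
th2 = acos(-0.62148690) = 128.4248 deg

128.4248 degrees


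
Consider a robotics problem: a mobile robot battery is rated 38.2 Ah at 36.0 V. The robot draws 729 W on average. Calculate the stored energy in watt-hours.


E = capacity * V = 38.2*36.0 = 1375.2000

1375.2000 Wh


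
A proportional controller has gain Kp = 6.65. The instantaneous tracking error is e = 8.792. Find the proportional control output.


u_P = Kp * e = 6.65 * 8.792 = 58.4668

58.4668


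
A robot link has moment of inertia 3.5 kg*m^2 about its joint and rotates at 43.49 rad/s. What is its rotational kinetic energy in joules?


KE = (1/2)*I*omega^2 = 0.5*3.5*43.49^2 = 3309.9152

3309.9152 J


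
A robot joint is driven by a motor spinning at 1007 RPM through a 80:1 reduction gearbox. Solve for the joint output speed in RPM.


omega_joint = omega_motor / N = 1007 / 80 = 12.5875

12.5875 RPM


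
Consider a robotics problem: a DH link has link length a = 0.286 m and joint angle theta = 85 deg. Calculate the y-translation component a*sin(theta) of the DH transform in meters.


a*sin(theta) = 0.286*sin(85 deg) = 0.2849

0.2849 m


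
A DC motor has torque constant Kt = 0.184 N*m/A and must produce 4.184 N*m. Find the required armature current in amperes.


I = tau / Kt = 4.184/0.184 = 22.7391

22.7391 A


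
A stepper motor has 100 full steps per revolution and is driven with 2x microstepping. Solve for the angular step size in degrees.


step = 360/(100*2) = 360/200 = 1.8000

1.8000 degrees


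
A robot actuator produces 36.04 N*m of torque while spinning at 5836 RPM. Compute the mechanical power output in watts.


omega = 5836 * 2*pi/60 = 611.144491 rad/s
P = tau * omega = 36.04 * 611.144491 = 22025.6475

22025.6475 W


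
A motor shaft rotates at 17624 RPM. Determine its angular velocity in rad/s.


omega = 17624 * 2*pi/60 = 1845.5810

1845.5810 rad/s


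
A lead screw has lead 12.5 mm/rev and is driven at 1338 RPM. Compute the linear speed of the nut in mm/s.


v = lead * (RPM/60) = 12.5*1338/60 = 278.7500

278.7500 mm/s


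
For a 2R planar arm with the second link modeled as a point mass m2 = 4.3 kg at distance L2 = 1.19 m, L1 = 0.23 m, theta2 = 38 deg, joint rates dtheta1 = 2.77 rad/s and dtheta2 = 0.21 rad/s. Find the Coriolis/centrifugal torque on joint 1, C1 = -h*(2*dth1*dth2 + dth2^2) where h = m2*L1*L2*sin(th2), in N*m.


h = m2*L1*L2*sin(th2) = 4.3*0.23*1.19*sin(38 deg) = 0.724578
C1 = -h*(2*2.77*0.21 + 0.21^2) = -0.724578*1.2075 = -0.8749

-0.8749 N*m


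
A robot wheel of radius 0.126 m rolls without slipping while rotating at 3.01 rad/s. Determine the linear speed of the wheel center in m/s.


v = omega * r = 3.01 * 0.126 = 0.3793

0.3793 m/s


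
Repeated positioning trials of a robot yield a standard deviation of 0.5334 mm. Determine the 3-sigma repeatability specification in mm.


repeatability = 3*sigma = 3*0.5334 = 1.6002

1.6002 mm


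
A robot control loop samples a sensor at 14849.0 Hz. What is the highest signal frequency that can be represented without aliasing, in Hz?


f_max = f_s/2 = 14849.0/2 = 7424.5000

7424.5000 Hz


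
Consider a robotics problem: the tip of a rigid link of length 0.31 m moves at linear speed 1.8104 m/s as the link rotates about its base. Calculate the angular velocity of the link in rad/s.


omega = v / L = 1.8104 / 0.31 = 5.8400

5.8400 rad/s


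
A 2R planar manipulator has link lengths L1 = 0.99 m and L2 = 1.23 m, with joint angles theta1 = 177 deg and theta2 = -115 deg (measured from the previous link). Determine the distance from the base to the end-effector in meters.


x = L1*cos(th1) + L2*cos(th1+th2) = -0.411193
y = L1*sin(th1) + L2*sin(th1+th2) = 1.137838
d = sqrt(x^2 + y^2) = sqrt(0.169080 + 1.294675) = 1.2099

1.2099 m


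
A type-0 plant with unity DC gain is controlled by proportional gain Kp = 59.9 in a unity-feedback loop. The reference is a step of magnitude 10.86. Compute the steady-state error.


e_ss = R/(1 + Kp) = 10.86/(1 + 59.9) = 10.86/60.9000 = 0.1783

0.1783


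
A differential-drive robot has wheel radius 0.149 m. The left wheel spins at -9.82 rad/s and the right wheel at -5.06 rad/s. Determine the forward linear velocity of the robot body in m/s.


v = r*(wR + wL)/2 = 0.149*(-5.06 + -9.82)/2 = -1.1086

-1.1086 m/s


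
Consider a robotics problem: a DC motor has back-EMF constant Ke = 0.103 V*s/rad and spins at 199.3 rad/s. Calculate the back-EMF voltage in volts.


V_emf = Ke * omega = 0.103*199.3 = 20.5279

20.5279 V


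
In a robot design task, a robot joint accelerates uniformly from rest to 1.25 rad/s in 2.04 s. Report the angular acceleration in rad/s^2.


alpha = delta_omega / t = 1.25 / 2.04 = 0.6127

0.6127 rad/s^2


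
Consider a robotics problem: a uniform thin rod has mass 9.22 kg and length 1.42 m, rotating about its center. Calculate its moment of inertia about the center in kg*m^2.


I = (1/12)*m*L^2 = (1/12)*9.22*1.42^2 = 1.5493

1.5493 kg*m^2


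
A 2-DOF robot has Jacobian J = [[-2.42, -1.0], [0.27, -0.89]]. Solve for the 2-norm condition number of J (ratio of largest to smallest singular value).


JJ^T eigenvalues: trace(JJ^T) = 7.7214, det(JJ^T) = det(J)^2 = 5.87480644
s_max^2 = (7.7214 + sqrt(36.12079220))/2 = 6.86572879
s_min^2 = (7.7214 - sqrt(36.12079220))/2 = 0.85567121
kappa = s_max/s_min = sqrt(6.86572879/0.85567121) = 2.8326

2.8326


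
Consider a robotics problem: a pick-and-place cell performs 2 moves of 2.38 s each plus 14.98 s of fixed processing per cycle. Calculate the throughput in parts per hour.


T_cycle = 2*2.38 + 14.98 = 19.7400 s
rate = 3600/T = 182.3708

182.3708 parts/hour


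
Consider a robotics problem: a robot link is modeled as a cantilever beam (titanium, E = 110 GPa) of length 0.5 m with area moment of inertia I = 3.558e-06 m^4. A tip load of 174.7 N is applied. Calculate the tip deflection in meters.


delta = F*L^3/(3*E*I) = 174.7*0.5^3/(3*1.100e+11*3.558e-06)
      = 21.8375/1174140 = 1.8599e-05

1.8599e-05 m


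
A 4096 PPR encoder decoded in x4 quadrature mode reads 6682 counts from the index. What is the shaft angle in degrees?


angle = counts * 360 / (PPR*4) = 6682 * 360 / 16384 = 146.8213

146.8213 degrees


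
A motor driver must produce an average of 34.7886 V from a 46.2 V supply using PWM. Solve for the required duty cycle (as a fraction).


D = V_avg/V_supply = 34.7886/46.2 = 0.7530

0.7530


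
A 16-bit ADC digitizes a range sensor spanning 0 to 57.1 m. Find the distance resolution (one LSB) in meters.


res = range / 2^n = 57.1/2^16 = 57.1/65536 = 8.7128e-04

8.7128e-04 m


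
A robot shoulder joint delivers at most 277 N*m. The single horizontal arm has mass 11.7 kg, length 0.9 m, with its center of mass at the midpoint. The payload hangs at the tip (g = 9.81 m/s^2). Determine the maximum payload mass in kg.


tau_arm = m_arm*g*(L/2) = 11.7*9.81*0.9/2 = 51.6497 N*m
tau_payload = tau_max - tau_arm = 277 - 51.6497 = 225.3503
m_payload = tau_payload / (g*L) = 225.3503 / (9.81*0.9) = 25.5239

25.5239 kg


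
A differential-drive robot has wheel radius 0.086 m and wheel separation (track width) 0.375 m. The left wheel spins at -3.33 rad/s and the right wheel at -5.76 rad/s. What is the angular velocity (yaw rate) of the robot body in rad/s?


omega = r*(wR - wL)/L = 0.086*(-5.76 - (-3.33))/0.375 = -0.5573

-0.5573 rad/s


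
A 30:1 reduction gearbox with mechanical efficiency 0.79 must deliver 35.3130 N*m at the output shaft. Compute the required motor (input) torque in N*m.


tau_in = tau_out / (N * eta) = 35.3130 / (30 * 0.79) = 1.4900

1.4900 N*m


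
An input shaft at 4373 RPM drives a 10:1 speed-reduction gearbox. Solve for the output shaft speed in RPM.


omega_out = omega_in / N = 4373 / 10 = 437.3000

437.3000 RPM


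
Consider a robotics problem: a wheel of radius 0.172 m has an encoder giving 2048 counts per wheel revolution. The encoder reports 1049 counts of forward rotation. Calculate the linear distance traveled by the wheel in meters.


revs = 1049/2048 = 0.512207
d = revs * 2*pi*r = 0.512207 * 2*pi*0.172 = 0.5535

0.5535 m


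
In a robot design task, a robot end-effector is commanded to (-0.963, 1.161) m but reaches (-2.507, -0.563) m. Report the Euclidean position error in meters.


dx = -2.507 - (-0.963) = -1.5440, dy = -0.563 - (1.161) = -1.7240
err = sqrt(2.383936 + 2.972176) = 2.3143

2.3143 m


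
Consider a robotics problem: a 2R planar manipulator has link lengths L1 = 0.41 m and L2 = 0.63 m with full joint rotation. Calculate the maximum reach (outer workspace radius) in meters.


r_max = L1 + L2 = 0.41 + 0.63 = 1.0400

1.0400 m


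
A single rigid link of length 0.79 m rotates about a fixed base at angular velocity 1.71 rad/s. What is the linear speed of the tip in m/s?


v = L*omega = 0.79 * 1.71 = 1.3509

1.3509 m/s


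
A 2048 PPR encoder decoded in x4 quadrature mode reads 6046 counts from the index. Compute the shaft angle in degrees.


angle = counts * 360 / (PPR*4) = 6046 * 360 / 8192 = 265.6934

265.6934 degrees


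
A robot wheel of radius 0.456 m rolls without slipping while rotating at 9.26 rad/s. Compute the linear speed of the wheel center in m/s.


v = omega * r = 9.26 * 0.456 = 4.2226

4.2226 m/s


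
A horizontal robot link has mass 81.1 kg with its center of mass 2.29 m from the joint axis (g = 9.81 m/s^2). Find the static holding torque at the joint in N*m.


tau = m*g*L = 81.1 * 9.81 * 2.29 = 1821.9034

1821.9034 N*m


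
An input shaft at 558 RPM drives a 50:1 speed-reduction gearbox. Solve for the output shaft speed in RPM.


omega_out = omega_in / N = 558 / 50 = 11.1600

11.1600 RPM


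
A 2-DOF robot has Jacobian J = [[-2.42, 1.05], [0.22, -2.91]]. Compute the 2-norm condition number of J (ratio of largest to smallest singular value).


JJ^T eigenvalues: trace(JJ^T) = 15.4754, det(JJ^T) = det(J)^2 = 46.39244544
s_max^2 = (15.4754 + sqrt(53.91822340))/2 = 11.40915146
s_min^2 = (15.4754 - sqrt(53.91822340))/2 = 4.06624854
kappa = s_max/s_min = sqrt(11.40915146/4.06624854) = 1.6751

1.6751


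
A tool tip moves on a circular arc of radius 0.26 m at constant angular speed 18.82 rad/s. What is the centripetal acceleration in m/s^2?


a_c = omega^2 * r = 18.82^2 * 0.26 = 92.0900

92.0900 m/s^2


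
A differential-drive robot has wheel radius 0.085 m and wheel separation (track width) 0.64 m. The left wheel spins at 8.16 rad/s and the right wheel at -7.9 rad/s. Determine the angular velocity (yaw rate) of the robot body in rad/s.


omega = r*(wR - wL)/L = 0.085*(-7.9 - (8.16))/0.64 = -2.1330

-2.1330 rad/s


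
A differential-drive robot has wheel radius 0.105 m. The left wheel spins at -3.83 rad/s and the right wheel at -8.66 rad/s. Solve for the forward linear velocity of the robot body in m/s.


v = r*(wR + wL)/2 = 0.105*(-8.66 + -3.83)/2 = -0.6557

-0.6557 m/s


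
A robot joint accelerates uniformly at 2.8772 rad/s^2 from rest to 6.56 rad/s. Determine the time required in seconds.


t = delta_omega / alpha = 6.56 / 2.8772 = 2.2800

2.2800 s


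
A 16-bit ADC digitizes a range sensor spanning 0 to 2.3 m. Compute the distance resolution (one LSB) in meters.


res = range / 2^n = 2.3/2^16 = 2.3/65536 = 3.5095e-05

3.5095e-05 m


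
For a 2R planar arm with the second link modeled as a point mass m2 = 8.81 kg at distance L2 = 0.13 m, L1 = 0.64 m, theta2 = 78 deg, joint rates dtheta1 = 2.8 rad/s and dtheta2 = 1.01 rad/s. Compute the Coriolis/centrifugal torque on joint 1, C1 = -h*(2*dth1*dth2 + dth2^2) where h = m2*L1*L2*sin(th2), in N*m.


h = m2*L1*L2*sin(th2) = 8.81*0.64*0.13*sin(78 deg) = 0.716974
C1 = -h*(2*2.8*1.01 + 1.01^2) = -0.716974*6.6761 = -4.7866

-4.7866 N*m


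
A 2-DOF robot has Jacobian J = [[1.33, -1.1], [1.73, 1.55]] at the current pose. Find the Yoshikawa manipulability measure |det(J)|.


det(J) = 1.33*1.55 - (-1.1)*(1.73) = 3.9645
|det(J)| = 3.9645

3.9645


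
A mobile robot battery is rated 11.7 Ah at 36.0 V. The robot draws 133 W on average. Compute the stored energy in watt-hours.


E = capacity * V = 11.7*36.0 = 421.2000

421.2000 Wh


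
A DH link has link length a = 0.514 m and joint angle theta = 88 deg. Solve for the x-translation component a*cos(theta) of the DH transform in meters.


a*cos(theta) = 0.514*cos(88 deg) = 0.0179

0.0179 m


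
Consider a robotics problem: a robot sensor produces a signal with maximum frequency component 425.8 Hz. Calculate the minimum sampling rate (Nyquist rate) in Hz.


f_s,min = 2*f_max = 2*425.8 = 851.6000

851.6000 Hz


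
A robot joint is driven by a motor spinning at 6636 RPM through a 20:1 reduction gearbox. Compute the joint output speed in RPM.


omega_joint = omega_motor / N = 6636 / 20 = 331.8000

331.8000 RPM


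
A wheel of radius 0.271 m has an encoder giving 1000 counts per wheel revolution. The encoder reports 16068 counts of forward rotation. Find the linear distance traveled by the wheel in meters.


revs = 16068/1000 = 16.068000
d = revs * 2*pi*r = 16.068000 * 2*pi*0.271 = 27.3597

27.3597 m


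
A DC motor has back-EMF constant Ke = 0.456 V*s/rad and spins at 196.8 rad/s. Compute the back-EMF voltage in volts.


V_emf = Ke * omega = 0.456*196.8 = 89.7408

89.7408 V


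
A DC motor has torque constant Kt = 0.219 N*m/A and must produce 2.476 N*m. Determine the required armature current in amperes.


I = tau / Kt = 2.476/0.219 = 11.3059

11.3059 A


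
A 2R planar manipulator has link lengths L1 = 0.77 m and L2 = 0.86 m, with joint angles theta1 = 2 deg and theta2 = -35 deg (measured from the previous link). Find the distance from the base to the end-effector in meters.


x = L1*cos(th1) + L2*cos(th1+th2) = 1.490788
y = L1*sin(th1) + L2*sin(th1+th2) = -0.441517
d = sqrt(x^2 + y^2) = sqrt(2.222449 + 0.194937) = 1.5548

1.5548 m


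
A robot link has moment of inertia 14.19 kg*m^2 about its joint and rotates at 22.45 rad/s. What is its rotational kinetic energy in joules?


KE = (1/2)*I*omega^2 = 0.5*14.19*22.45^2 = 3575.8977

3575.8977 J


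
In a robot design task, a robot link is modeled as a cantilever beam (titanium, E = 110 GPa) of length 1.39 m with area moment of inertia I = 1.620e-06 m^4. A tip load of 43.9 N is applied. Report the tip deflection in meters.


delta = F*L^3/(3*E*I) = 43.9*1.39^3/(3*1.100e+11*1.620e-06)
      = 117.8986741/534600 = 2.2054e-04

2.2054e-04 m


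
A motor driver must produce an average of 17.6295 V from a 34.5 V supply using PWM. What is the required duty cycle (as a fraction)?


D = V_avg/V_supply = 17.6295/34.5 = 0.5110

0.5110


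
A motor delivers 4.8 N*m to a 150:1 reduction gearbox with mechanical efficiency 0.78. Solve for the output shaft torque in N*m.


tau_out = tau_in * N * eta = 4.8 * 150 * 0.78 = 561.6000

561.6000 N*m


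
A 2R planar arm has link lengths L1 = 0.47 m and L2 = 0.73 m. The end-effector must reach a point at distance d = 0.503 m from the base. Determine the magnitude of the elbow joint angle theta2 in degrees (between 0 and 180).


cos(th2) = (d^2 - L1^2 - L2^2)/(2*L1*L2) = (0.503^2 - 0.47^2 - 0.73^2)/(2*0.47*0.73) = -0.72980326
th2 = acos(-0.72980326) = 136.8699 deg

136.8699 degrees


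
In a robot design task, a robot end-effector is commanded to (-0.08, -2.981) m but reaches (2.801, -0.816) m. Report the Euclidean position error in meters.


dx = 2.801 - (-0.08) = 2.8810, dy = -0.816 - (-2.981) = 2.1650
err = sqrt(8.300161 + 4.687225) = 3.6038

3.6038 m


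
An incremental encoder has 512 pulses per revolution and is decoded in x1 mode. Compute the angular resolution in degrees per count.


resolution = 360 / (PPR * 1) = 360 / 512 = 0.7031

0.7031 degrees


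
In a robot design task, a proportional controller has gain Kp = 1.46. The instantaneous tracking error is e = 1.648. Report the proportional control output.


u_P = Kp * e = 1.46 * 1.648 = 2.4061

2.4061


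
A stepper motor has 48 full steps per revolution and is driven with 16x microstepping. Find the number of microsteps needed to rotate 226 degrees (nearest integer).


step_size = 360/(48*16) = 360/768 = 0.468750 deg
n = 226/(360/768) = 226*768/360 = 482.1333 -> 482

482 steps


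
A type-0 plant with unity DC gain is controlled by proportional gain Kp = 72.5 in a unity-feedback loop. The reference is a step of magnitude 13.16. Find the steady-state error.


e_ss = R/(1 + Kp) = 13.16/(1 + 72.5) = 13.16/73.5000 = 0.1790

0.1790


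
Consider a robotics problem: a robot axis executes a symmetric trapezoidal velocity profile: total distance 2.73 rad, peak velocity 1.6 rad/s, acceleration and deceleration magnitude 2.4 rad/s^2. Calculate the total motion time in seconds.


t_acc = v/a = 1.6/2.4 = 0.666667 s
d_acc = v^2/(2a) = 0.533333 rad (each ramp)
d_cruise = 2.73 - 2*0.533333 = 1.663334 rad
t_cruise = 1.663334/1.6 = 1.039584 s
t_total = 2*0.666667 + 1.039584 = 2.3729

2.3729 s


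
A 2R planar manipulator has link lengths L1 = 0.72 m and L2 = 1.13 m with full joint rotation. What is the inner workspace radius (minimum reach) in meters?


r_min = |L1 - L2| = |0.72 - 1.13| = 0.4100

0.4100 m


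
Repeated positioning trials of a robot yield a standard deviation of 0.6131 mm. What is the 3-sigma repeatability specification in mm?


repeatability = 3*sigma = 3*0.6131 = 1.8393

1.8393 mm


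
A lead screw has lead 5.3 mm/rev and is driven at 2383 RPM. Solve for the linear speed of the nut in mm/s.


v = lead * (RPM/60) = 5.3*2383/60 = 210.4983

210.4983 mm/s


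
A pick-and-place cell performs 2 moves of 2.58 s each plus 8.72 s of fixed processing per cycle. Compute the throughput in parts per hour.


T_cycle = 2*2.58 + 8.72 = 13.8800 s
rate = 3600/T = 259.3660

259.3660 parts/hour


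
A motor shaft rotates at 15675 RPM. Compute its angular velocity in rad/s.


omega = 15675 * 2*pi/60 = 1641.4822

1641.4822 rad/s


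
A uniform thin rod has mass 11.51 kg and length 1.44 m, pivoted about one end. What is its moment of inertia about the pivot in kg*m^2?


I = (1/3)*m*L^2 = (1/3)*11.51*1.44^2 = 7.9557

7.9557 kg*m^2


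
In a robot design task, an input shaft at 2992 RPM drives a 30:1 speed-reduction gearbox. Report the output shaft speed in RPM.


omega_out = omega_in / N = 2992 / 30 = 99.7333

99.7333 RPM


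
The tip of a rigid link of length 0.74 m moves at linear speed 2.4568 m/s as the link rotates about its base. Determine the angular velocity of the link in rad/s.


omega = v / L = 2.4568 / 0.74 = 3.3200

3.3200 rad/s


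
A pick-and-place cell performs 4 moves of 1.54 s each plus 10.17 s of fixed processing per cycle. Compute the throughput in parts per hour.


T_cycle = 4*1.54 + 10.17 = 16.3300 s
rate = 3600/T = 220.4532

220.4532 parts/hour


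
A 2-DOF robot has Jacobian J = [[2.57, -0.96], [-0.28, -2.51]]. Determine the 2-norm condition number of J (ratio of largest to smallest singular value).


JJ^T eigenvalues: trace(JJ^T) = 13.9050, det(JJ^T) = det(J)^2 = 45.15168025
s_max^2 = (13.9050 + sqrt(12.74230400))/2 = 8.73731820
s_min^2 = (13.9050 - sqrt(12.74230400))/2 = 5.16768180
kappa = s_max/s_min = sqrt(8.73731820/5.16768180) = 1.3003

1.3003


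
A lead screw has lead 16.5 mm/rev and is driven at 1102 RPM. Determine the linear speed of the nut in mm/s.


v = lead * (RPM/60) = 16.5*1102/60 = 303.0500

303.0500 mm/s


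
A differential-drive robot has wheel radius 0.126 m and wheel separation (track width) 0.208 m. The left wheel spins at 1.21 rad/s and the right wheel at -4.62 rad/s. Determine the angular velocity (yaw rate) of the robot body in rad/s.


omega = r*(wR - wL)/L = 0.126*(-4.62 - (1.21))/0.208 = -3.5316

-3.5316 rad/s


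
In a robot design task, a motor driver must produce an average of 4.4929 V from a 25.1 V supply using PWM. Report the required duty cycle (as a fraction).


D = V_avg/V_supply = 4.4929/25.1 = 0.1790

0.1790


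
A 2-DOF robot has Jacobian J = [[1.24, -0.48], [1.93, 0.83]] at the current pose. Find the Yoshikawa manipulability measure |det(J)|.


det(J) = 1.24*0.83 - (-0.48)*(1.93) = 1.9556
|det(J)| = 1.9556

1.9556


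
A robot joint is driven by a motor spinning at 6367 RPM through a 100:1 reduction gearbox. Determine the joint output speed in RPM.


omega_joint = omega_motor / N = 6367 / 100 = 63.6700

63.6700 RPM


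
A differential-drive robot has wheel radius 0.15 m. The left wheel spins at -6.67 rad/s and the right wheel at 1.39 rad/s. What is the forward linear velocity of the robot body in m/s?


v = r*(wR + wL)/2 = 0.15*(1.39 + -6.67)/2 = -0.3960

-0.3960 m/s


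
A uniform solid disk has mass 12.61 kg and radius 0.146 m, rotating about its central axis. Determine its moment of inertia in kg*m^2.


I = (1/2)*m*R^2 = 0.5*12.61*0.146^2 = 0.1344

0.1344 kg*m^2


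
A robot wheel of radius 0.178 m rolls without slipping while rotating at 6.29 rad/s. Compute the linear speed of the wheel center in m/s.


v = omega * r = 6.29 * 0.178 = 1.1196

1.1196 m/s


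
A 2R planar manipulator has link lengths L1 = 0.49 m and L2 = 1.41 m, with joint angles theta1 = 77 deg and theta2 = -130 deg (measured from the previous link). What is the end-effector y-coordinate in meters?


y = L1*sin(th1) + L2*sin(th1+th2) = 0.49*sin(77 deg) + 1.41*sin(-53 deg) = -0.6486

-0.6486 m


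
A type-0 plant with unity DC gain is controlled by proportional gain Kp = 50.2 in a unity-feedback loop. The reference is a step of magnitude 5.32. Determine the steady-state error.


e_ss = R/(1 + Kp) = 5.32/(1 + 50.2) = 5.32/51.2000 = 0.1039

0.1039


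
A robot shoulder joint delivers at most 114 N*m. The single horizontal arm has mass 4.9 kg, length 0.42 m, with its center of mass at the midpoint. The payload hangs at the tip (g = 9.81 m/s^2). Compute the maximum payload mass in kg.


tau_arm = m_arm*g*(L/2) = 4.9*9.81*0.42/2 = 10.0945 N*m
tau_payload = tau_max - tau_arm = 114 - 10.0945 = 103.9055
m_payload = tau_payload / (g*L) = 103.9055 / (9.81*0.42) = 25.2186

25.2186 kg


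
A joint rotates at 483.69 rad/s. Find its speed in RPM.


RPM = 483.69 * 60/(2*pi) = 4618.8993

4618.8993 RPM


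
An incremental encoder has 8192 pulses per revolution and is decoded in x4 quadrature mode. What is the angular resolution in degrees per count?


resolution = 360 / (PPR * 4) = 360 / 32768 = 0.0110

0.0110 degrees


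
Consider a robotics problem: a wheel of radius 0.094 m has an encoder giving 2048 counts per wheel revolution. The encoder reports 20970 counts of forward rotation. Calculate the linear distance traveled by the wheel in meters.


revs = 20970/2048 = 10.239258
d = revs * 2*pi*r = 10.239258 * 2*pi*0.094 = 6.0475

6.0475 m


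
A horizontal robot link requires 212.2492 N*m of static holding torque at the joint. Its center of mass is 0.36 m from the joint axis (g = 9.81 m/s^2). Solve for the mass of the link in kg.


m = tau / (g*L) = 212.2492 / (9.81 * 0.36) = 60.1000

60.1000 kg


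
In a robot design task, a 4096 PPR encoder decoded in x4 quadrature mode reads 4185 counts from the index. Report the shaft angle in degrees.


angle = counts * 360 / (PPR*4) = 4185 * 360 / 16384 = 91.9556

91.9556 degrees


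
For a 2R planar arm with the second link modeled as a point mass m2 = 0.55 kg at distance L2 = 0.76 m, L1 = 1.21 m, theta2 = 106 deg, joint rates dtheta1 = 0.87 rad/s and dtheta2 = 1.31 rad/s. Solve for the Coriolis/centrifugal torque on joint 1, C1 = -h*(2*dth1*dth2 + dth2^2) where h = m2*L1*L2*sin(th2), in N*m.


h = m2*L1*L2*sin(th2) = 0.55*1.21*0.76*sin(106 deg) = 0.486187
C1 = -h*(2*0.87*1.31 + 1.31^2) = -0.486187*3.9955 = -1.9426

-1.9426 N*m


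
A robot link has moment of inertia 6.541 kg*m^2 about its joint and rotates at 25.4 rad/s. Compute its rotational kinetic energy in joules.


KE = (1/2)*I*omega^2 = 0.5*6.541*25.4^2 = 2109.9958

2109.9958 J


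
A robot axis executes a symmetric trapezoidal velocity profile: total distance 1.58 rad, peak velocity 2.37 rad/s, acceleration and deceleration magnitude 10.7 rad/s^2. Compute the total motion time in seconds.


t_acc = v/a = 2.37/10.7 = 0.221495 s
d_acc = v^2/(2a) = 0.262472 rad (each ramp)
d_cruise = 1.58 - 2*0.262472 = 1.055056 rad
t_cruise = 1.055056/2.37 = 0.445171 s
t_total = 2*0.221495 + 0.445171 = 0.8882

0.8882 s


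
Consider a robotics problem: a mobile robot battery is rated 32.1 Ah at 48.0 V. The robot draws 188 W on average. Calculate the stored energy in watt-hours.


E = capacity * V = 32.1*48.0 = 1540.8000

1540.8000 Wh


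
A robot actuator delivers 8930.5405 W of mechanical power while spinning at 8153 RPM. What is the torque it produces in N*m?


omega = 8153 * 2*pi/60 = 853.780163 rad/s
tau = P / omega = 8930.5405 / 853.780163 = 10.4600

10.4600 N*m


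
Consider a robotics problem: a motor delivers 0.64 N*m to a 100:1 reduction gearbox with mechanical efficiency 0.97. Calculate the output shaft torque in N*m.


tau_out = tau_in * N * eta = 0.64 * 100 * 0.97 = 62.0800

62.0800 N*m


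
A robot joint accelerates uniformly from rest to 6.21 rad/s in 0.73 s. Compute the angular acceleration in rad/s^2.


alpha = delta_omega / t = 6.21 / 0.73 = 8.5068

8.5068 rad/s^2


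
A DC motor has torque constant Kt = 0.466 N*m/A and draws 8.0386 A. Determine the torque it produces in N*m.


tau = Kt * I = 0.466*8.0386 = 3.7460

3.7460 N*m


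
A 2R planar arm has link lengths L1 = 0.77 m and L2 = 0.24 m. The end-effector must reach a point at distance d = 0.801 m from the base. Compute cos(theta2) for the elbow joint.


cos(th2) = (d^2 - L1^2 - L2^2)/(2*L1*L2) = (0.801^2 - 0.77^2 - 0.24^2)/(2*0.77*0.24) = -0.0241

-0.0241


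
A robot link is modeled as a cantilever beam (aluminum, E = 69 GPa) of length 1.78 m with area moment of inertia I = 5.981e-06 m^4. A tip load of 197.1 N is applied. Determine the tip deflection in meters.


delta = F*L^3/(3*E*I) = 197.1*1.78^3/(3*6.900e+10*5.981e-06)
      = 1111.5951192/1238067 = 8.9785e-04

8.9785e-04 m


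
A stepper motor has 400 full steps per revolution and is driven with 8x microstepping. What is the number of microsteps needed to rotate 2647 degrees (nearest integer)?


step_size = 360/(400*8) = 360/3200 = 0.112500 deg
n = 2647/(360/3200) = 2647*3200/360 = 23528.8889 -> 23529

23529 steps


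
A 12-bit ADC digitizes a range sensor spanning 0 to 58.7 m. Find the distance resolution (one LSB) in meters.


res = range / 2^n = 58.7/2^12 = 58.7/4096 = 0.0143

0.0143 m


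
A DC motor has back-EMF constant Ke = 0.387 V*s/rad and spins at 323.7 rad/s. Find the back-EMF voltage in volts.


V_emf = Ke * omega = 0.387*323.7 = 125.2719

125.2719 V


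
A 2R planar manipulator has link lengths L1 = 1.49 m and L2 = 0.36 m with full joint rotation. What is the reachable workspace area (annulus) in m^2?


r_max = L1 + L2 = 1.8500, r_min = |L1 - L2| = 1.1300
A = pi*(r_max^2 - r_min^2) = pi*(3.4225 - 1.2769) = 6.7406

6.7406 m^2


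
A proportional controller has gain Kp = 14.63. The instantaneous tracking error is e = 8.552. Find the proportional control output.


u_P = Kp * e = 14.63 * 8.552 = 125.1158

125.1158


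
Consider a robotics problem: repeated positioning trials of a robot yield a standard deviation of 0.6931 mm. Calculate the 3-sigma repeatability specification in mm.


repeatability = 3*sigma = 3*0.6931 = 2.0793

2.0793 mm


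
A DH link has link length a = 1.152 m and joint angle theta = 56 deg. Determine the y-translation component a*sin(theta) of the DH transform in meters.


a*sin(theta) = 1.152*sin(56 deg) = 0.9551

0.9551 m


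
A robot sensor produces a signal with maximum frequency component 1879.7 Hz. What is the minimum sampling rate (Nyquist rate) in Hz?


f_s,min = 2*f_max = 2*1879.7 = 3759.4000

3759.4000 Hz


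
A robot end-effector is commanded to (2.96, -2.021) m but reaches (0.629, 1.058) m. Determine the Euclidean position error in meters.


dx = 0.629 - (2.96) = -2.3310, dy = 1.058 - (-2.021) = 3.0790
err = sqrt(5.433561 + 9.480241) = 3.8618

3.8618 m


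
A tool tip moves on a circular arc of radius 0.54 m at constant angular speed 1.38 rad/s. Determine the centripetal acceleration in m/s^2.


a_c = omega^2 * r = 1.38^2 * 0.54 = 1.0284

1.0284 m/s^2


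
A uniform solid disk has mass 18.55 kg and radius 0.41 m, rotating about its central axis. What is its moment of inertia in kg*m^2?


I = (1/2)*m*R^2 = 0.5*18.55*0.41^2 = 1.5591

1.5591 kg*m^2


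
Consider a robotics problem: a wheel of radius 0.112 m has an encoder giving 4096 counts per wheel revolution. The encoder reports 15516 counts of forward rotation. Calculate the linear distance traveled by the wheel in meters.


revs = 15516/4096 = 3.788086
d = revs * 2*pi*r = 3.788086 * 2*pi*0.112 = 2.6657

2.6657 m


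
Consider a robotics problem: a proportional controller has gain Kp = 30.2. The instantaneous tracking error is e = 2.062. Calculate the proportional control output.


u_P = Kp * e = 30.2 * 2.062 = 62.2724

62.2724


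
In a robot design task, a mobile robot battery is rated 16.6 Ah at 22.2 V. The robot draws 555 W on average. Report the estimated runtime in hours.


E = 16.6*22.2 = 368.5200 Wh
t = E/P = 368.5200/555 = 0.6640

0.6640 hours


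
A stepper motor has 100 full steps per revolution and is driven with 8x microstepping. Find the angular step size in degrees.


step = 360/(100*8) = 360/800 = 0.4500

0.4500 degrees


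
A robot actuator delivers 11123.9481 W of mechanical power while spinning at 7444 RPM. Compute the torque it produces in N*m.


omega = 7444 * 2*pi/60 = 779.533857 rad/s
tau = P / omega = 11123.9481 / 779.533857 = 14.2700

14.2700 N*m


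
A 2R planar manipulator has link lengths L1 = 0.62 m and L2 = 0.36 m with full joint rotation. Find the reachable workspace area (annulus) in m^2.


r_max = L1 + L2 = 0.9800, r_min = |L1 - L2| = 0.2600
A = pi*(r_max^2 - r_min^2) = pi*(0.9604 - 0.0676) = 2.8048

2.8048 m^2


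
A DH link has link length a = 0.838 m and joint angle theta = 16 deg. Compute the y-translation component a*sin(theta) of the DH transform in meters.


a*sin(theta) = 0.838*sin(16 deg) = 0.2310

0.2310 m


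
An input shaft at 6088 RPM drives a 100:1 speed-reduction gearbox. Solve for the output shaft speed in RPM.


omega_out = omega_in / N = 6088 / 100 = 60.8800

60.8800 RPM


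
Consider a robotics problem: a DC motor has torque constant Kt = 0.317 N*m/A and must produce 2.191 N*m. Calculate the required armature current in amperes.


I = tau / Kt = 2.191/0.317 = 6.9117

6.9117 A


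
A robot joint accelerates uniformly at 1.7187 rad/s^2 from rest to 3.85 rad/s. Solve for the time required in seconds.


t = delta_omega / alpha = 3.85 / 1.7187 = 2.2401

2.2401 s


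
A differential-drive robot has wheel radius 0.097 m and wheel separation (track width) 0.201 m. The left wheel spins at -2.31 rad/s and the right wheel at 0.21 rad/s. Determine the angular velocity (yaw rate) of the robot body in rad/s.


omega = r*(wR - wL)/L = 0.097*(0.21 - (-2.31))/0.201 = 1.2161

1.2161 rad/s


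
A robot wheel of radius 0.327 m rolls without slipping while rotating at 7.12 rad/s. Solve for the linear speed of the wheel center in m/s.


v = omega * r = 7.12 * 0.327 = 2.3282

2.3282 m/s


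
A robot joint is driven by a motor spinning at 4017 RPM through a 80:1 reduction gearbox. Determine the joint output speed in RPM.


omega_joint = omega_motor / N = 4017 / 80 = 50.2125

50.2125 RPM


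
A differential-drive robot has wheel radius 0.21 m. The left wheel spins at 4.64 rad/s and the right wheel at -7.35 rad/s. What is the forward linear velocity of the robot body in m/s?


v = r*(wR + wL)/2 = 0.21*(-7.35 + 4.64)/2 = -0.2845

-0.2845 m/s


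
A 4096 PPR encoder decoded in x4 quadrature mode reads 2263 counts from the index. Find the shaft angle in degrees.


angle = counts * 360 / (PPR*4) = 2263 * 360 / 16384 = 49.7241

49.7241 degrees


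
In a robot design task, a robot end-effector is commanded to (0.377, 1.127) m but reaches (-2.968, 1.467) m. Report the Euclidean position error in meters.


dx = -2.968 - (0.377) = -3.3450, dy = 1.467 - (1.127) = 0.3400
err = sqrt(11.189025 + 0.115600) = 3.3622

3.3622 m


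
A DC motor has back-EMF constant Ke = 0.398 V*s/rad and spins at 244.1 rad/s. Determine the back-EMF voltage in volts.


V_emf = Ke * omega = 0.398*244.1 = 97.1518

97.1518 V


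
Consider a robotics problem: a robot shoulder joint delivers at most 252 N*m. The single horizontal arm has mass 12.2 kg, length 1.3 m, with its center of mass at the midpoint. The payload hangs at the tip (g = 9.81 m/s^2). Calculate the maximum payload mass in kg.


tau_arm = m_arm*g*(L/2) = 12.2*9.81*1.3/2 = 77.7933 N*m
tau_payload = tau_max - tau_arm = 252 - 77.7933 = 174.2067
m_payload = tau_payload / (g*L) = 174.2067 / (9.81*1.3) = 13.6601

13.6601 kg


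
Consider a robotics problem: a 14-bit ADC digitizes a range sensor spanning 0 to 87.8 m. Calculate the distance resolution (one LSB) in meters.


res = range / 2^n = 87.8/2^14 = 87.8/16384 = 0.0054

0.0054 m


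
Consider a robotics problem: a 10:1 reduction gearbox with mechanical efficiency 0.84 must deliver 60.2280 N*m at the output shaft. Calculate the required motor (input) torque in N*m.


tau_in = tau_out / (N * eta) = 60.2280 / (10 * 0.84) = 7.1700

7.1700 N*m


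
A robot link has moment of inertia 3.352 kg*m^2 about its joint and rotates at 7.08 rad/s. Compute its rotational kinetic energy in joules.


KE = (1/2)*I*omega^2 = 0.5*3.352*7.08^2 = 84.0118

84.0118 J


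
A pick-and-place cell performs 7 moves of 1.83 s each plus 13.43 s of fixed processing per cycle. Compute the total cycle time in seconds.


T = 7*1.83 + 13.43 = 26.2400

26.2400 s


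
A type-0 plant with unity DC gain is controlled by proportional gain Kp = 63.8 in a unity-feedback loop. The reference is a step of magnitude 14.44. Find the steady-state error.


e_ss = R/(1 + Kp) = 14.44/(1 + 63.8) = 14.44/64.8000 = 0.2228

0.2228


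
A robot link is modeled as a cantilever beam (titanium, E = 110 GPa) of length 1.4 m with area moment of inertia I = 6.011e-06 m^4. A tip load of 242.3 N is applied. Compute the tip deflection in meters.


delta = F*L^3/(3*E*I) = 242.3*1.4^3/(3*1.100e+11*6.011e-06)
      = 664.8712/1983630 = 3.3518e-04

3.3518e-04 m


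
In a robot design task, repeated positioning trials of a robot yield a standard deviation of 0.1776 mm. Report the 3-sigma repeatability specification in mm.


repeatability = 3*sigma = 3*0.1776 = 0.5328

0.5328 mm


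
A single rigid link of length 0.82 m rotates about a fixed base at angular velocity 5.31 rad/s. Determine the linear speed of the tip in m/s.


v = L*omega = 0.82 * 5.31 = 4.3542

4.3542 m/s


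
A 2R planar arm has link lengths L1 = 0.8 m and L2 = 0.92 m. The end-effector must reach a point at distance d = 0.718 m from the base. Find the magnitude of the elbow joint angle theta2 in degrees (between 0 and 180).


cos(th2) = (d^2 - L1^2 - L2^2)/(2*L1*L2) = (0.718^2 - 0.8^2 - 0.92^2)/(2*0.8*0.92) = -0.65956250
th2 = acos(-0.65956250) = 131.2665 deg

131.2665 degrees


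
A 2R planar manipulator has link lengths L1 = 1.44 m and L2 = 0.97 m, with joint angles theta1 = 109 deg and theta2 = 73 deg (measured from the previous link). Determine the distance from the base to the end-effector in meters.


x = L1*cos(th1) + L2*cos(th1+th2) = -1.438227
y = L1*sin(th1) + L2*sin(th1+th2) = 1.327694
d = sqrt(x^2 + y^2) = sqrt(2.068497 + 1.762771) = 1.9574

1.9574 m


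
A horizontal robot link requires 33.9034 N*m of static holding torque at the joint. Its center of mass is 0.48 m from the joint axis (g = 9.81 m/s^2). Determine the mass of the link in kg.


m = tau / (g*L) = 33.9034 / (9.81 * 0.48) = 7.2000

7.2000 kg
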